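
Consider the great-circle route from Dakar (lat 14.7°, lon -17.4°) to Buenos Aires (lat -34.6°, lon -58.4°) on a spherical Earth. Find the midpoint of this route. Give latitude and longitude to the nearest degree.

≈ lat -11°, lon -36°

Write both endpoints as unit vectors p₁, p₂ with components (cos φ cos λ, cos φ sin λ, sin φ).
The central angle between the endpoints is δ = arccos(p₁·p₂) ≈ 1.096 rad (62.8°).
Interpolate at f = 1/2 with slerp weights a = sin((1−f)δ)/sin δ ≈ 0.586, b = sin(fδ)/sin δ ≈ 0.586.
p = a·p₁ + b·p₂ ≈ (0.793, -0.580, -0.184); φ = arcsin(p_z) ≈ -10.60°, λ = atan2(p_y, p_x) ≈ -36.18°.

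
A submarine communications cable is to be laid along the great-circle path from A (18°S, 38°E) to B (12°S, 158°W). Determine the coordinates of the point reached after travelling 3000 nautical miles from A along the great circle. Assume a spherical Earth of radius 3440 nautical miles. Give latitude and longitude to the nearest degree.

≈ (57°S, 80°E)

Convert each endpoint to a unit vector on the sphere (x = cos φ cos λ, y = cos φ sin λ, z = sin φ).
The central angle between the endpoints is δ = arccos(p₁·p₂) ≈ 2.550 rad (146.1°). The total great-circle distance is δ·R ≈ 2.550 × 3440 ≈ 8772 nmi, so the target fraction is f = 3000/8772 ≈ 0.342.
Interpolate at f ≈ 0.342 with slerp weights a = sin((1−f)δ)/sin δ ≈ 1.783, b = sin(fδ)/sin δ ≈ 1.373.
p = a·p₁ + b·p₂ ≈ (0.091, 0.541, -0.836); φ = arcsin(p_z) ≈ -56.75°, λ = atan2(p_y, p_x) ≈ 80.45°.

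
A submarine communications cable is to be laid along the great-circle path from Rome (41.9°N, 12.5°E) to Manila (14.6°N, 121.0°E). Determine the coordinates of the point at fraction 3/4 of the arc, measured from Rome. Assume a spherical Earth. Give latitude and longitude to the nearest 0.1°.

Convert each endpoint to a unit vector on the sphere (x = cos φ cos λ, y = cos φ sin λ, z = sin φ).
The central angle between the endpoints is δ = arccos(p₁·p₂) ≈ 1.631 rad (93.5°).
Interpolate at f = 3/4 with slerp weights a = sin((1−f)δ)/sin δ ≈ 0.397, b = sin(fδ)/sin δ ≈ 0.942.
p = a·p₁ + b·p₂ ≈ (-0.181, 0.845, 0.503); φ = arcsin(p_z) ≈ 30.18°, λ = atan2(p_y, p_x) ≈ 102.07°.

≈ 30.2°N, 102.1°E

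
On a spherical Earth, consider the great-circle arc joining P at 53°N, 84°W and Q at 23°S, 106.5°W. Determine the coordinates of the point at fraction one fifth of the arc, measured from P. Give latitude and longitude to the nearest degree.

Write both endpoints as unit vectors p₁, p₂ with components (cos φ cos λ, cos φ sin λ, sin φ).
The central angle between the endpoints is δ = arccos(p₁·p₂) ≈ 1.370 rad (78.5°).
Interpolate at f = 1/5 with slerp weights a = sin((1−f)δ)/sin δ ≈ 0.908, b = sin(fδ)/sin δ ≈ 0.276.
p = a·p₁ + b·p₂ ≈ (-0.015, -0.787, 0.617); φ = arcsin(p_z) ≈ 38.09°, λ = atan2(p_y, p_x) ≈ -91.10°.

≈ 38°N, 91°W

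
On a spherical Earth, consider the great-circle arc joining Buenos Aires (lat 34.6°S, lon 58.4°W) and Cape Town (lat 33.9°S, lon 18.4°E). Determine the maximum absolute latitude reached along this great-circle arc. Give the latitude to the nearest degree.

The great circle lies in the plane with unit normal n̂ = (p₁ × p₂)/|p₁ × p₂|.
Here n̂_z ≈ +0.755; the vertex latitude is φ_max = arccos|n̂_z| ≈ 41.0°.

≈ 41°S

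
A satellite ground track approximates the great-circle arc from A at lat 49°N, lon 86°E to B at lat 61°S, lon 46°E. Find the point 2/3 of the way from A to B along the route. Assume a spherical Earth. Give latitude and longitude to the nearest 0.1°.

Write both endpoints as unit vectors p₁, p₂ with components (cos φ cos λ, cos φ sin λ, sin φ).
The central angle between the endpoints is δ = arccos(p₁·p₂) ≈ 2.000 rad (114.6°).
Interpolate at f = 2/3 with slerp weights a = sin((1−f)δ)/sin δ ≈ 0.680, b = sin(fδ)/sin δ ≈ 1.069.
p = a·p₁ + b·p₂ ≈ (0.391, 0.818, -0.422); φ = arcsin(p_z) ≈ -24.94°, λ = atan2(p_y, p_x) ≈ 64.44°.

≈ lat 24.9°S, lon 64.4°E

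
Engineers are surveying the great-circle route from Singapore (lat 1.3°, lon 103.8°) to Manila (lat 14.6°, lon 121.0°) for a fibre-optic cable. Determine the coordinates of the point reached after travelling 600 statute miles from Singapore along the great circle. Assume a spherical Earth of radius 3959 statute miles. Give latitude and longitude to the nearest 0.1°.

≈ lat 6.7°, lon 110.6°

From cos δ = sin φ₁ sin φ₂ + cos φ₁ cos φ₂ cos Δλ, the central angle is δ ≈ 0.377 rad (21.6°). The total great-circle distance is δ·R ≈ 0.377 × 3959 ≈ 1491 mi, so the target fraction is f = 600/1491 ≈ 0.402.
Interpolate at f ≈ 0.402 with slerp weights a = sin((1−f)δ)/sin δ ≈ 0.607, b = sin(fδ)/sin δ ≈ 0.410.
p = a·p₁ + b·p₂ ≈ (-0.349, 0.930, 0.117); φ = arcsin(p_z) ≈ 6.73°, λ = atan2(p_y, p_x) ≈ 110.59°.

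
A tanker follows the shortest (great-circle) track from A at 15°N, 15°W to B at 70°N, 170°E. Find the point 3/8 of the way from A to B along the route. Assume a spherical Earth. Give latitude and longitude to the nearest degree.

≈ 51°N, 17°W

Write both endpoints as unit vectors p₁, p₂ with components (cos φ cos λ, cos φ sin λ, sin φ).
The central angle between the endpoints is δ = arccos(p₁·p₂) ≈ 1.657 rad (94.9°).
Interpolate at f = 3/8 with slerp weights a = sin((1−f)δ)/sin δ ≈ 0.863, b = sin(fδ)/sin δ ≈ 0.584.
p = a·p₁ + b·p₂ ≈ (0.609, -0.181, 0.772); φ = arcsin(p_z) ≈ 50.58°, λ = atan2(p_y, p_x) ≈ -16.57°.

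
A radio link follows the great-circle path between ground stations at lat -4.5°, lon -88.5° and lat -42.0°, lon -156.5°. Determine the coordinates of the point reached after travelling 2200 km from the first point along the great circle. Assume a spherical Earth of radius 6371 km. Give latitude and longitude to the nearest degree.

≈ lat -18°, lon -104°

Write both endpoints as unit vectors p₁, p₂ with components (cos φ cos λ, cos φ sin λ, sin φ).
The central angle between the endpoints is δ = arccos(p₁·p₂) ≈ 1.234 rad (70.7°). The total great-circle distance is δ·R ≈ 1.234 × 6371 ≈ 7865 km, so the target fraction is f = 2200/7865 ≈ 0.280.
Interpolate at f ≈ 0.280 with slerp weights a = sin((1−f)δ)/sin δ ≈ 0.823, b = sin(fδ)/sin δ ≈ 0.359.
p = a·p₁ + b·p₂ ≈ (-0.223, -0.926, -0.304); φ = arcsin(p_z) ≈ -17.73°, λ = atan2(p_y, p_x) ≈ -103.53°.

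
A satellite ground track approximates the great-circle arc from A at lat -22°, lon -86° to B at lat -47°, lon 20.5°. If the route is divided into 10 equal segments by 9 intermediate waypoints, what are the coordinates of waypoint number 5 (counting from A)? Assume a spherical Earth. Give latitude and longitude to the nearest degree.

≈ lat -48°, lon -44°

Convert each endpoint to a unit vector on the sphere (x = cos φ cos λ, y = cos φ sin λ, z = sin φ).
The central angle between the endpoints is δ = arccos(p₁·p₂) ≈ 1.476 rad (84.6°).
Interpolate at f = 5/10 with slerp weights a = sin((1−f)δ)/sin δ ≈ 0.676, b = sin(fδ)/sin δ ≈ 0.676.
p = a·p₁ + b·p₂ ≈ (0.476, -0.464, -0.748); φ = arcsin(p_z) ≈ -48.38°, λ = atan2(p_y, p_x) ≈ -44.28°.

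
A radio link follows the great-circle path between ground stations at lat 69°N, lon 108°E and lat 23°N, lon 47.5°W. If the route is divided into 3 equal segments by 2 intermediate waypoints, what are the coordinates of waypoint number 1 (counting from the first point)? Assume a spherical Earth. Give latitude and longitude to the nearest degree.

≈ lat 78°N, lon 11°W

The haversine formula gives a central angle δ ≈ 1.506 rad (86.3°) between the endpoints.
Interpolate at f = 1/3 with slerp weights a = sin((1−f)δ)/sin δ ≈ 0.845, b = sin(fδ)/sin δ ≈ 0.482.
p = a·p₁ + b·p₂ ≈ (0.206, -0.039, 0.978); φ = arcsin(p_z) ≈ 77.88°, λ = atan2(p_y, p_x) ≈ -10.74°.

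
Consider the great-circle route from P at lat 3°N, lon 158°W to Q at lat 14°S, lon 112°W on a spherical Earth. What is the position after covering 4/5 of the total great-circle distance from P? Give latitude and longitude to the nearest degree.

Write both endpoints as unit vectors p₁, p₂ with components (cos φ cos λ, cos φ sin λ, sin φ).
The central angle between the endpoints is δ = arccos(p₁·p₂) ≈ 0.849 rad (48.7°).
Interpolate at f = 4/5 with slerp weights a = sin((1−f)δ)/sin δ ≈ 0.225, b = sin(fδ)/sin δ ≈ 0.837.
p = a·p₁ + b·p₂ ≈ (-0.513, -0.837, -0.191); φ = arcsin(p_z) ≈ -10.99°, λ = atan2(p_y, p_x) ≈ -121.48°.

≈ lat 11°S, lon 121°W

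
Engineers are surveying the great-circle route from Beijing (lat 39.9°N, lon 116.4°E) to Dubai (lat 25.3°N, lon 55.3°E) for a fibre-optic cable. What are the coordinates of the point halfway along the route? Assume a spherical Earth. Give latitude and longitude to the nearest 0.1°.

From cos δ = sin φ₁ sin φ₂ + cos φ₁ cos φ₂ cos Δλ, the central angle is δ ≈ 0.916 rad (52.5°).
Interpolate at f = 1/2 with slerp weights a = sin((1−f)δ)/sin δ ≈ 0.557, b = sin(fδ)/sin δ ≈ 0.557.
p = a·p₁ + b·p₂ ≈ (0.097, 0.797, 0.596); φ = arcsin(p_z) ≈ 36.57°, λ = atan2(p_y, p_x) ≈ 83.08°.

≈ lat 36.6°N, lon 83.1°E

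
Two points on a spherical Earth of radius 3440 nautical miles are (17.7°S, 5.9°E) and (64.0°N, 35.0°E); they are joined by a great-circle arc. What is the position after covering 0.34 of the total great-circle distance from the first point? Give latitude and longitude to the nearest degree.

≈ (10°N, 12°E)

From cos δ = sin φ₁ sin φ₂ + cos φ₁ cos φ₂ cos Δλ, the central angle is δ ≈ 1.479 rad (84.7°).
Interpolate at f = 0.34 with slerp weights a = sin((1−f)δ)/sin δ ≈ 0.832, b = sin(fδ)/sin δ ≈ 0.484.
p = a·p₁ + b·p₂ ≈ (0.962, 0.203, 0.182); φ = arcsin(p_z) ≈ 10.49°, λ = atan2(p_y, p_x) ≈ 11.92°.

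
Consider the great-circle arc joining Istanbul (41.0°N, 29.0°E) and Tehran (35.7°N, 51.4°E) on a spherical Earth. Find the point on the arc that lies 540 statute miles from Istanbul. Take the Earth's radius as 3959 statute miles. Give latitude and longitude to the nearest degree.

Convert each endpoint to a unit vector on the sphere (x = cos φ cos λ, y = cos φ sin λ, z = sin φ).
The central angle between the endpoints is δ = arccos(p₁·p₂) ≈ 0.319 rad (18.3°). The total great-circle distance is δ·R ≈ 0.319 × 3959 ≈ 1264 mi, so the target fraction is f = 540/1264 ≈ 0.427.
Interpolate at f ≈ 0.427 with slerp weights a = sin((1−f)δ)/sin δ ≈ 0.579, b = sin(fδ)/sin δ ≈ 0.433.
p = a·p₁ + b·p₂ ≈ (0.602, 0.487, 0.633); φ = arcsin(p_z) ≈ 39.26°, λ = atan2(p_y, p_x) ≈ 38.97°.

≈ 39°N, 39°E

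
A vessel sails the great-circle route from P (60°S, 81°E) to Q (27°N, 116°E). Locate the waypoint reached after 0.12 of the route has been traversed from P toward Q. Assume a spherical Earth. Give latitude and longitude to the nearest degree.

The haversine formula gives a central angle δ ≈ 1.599 rad (91.6°) between the endpoints.
Interpolate at f = 0.12 with slerp weights a = sin((1−f)δ)/sin δ ≈ 0.987, b = sin(fδ)/sin δ ≈ 0.191.
p = a·p₁ + b·p₂ ≈ (0.003, 0.640, -0.768); φ = arcsin(p_z) ≈ -50.19°, λ = atan2(p_y, p_x) ≈ 89.76°.

≈ (50°S, 90°E)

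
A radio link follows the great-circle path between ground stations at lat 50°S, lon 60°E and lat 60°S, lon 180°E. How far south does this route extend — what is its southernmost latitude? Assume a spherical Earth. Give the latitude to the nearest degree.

≈ 71°S

The great circle lies in the plane with unit normal n̂ = (p₁ × p₂)/|p₁ × p₂|.
Here n̂_z ≈ +0.322; the vertex latitude is φ_max = arccos|n̂_z| ≈ 71.2°.
Check via Clairaut: cos φ_max = |cos φ₁| · sin C = cos(50.0°)·sin(149.9°) ≈ 0.322, again giving ≈ 71.2°.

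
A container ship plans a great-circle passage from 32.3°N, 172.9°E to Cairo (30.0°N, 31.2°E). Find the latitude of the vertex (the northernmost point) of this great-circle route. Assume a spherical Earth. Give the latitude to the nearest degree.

The great circle lies in the plane with unit normal n̂ = (p₁ × p₂)/|p₁ × p₂|.
Here n̂_z ≈ -0.477; the vertex latitude is φ_max = arccos|n̂_z| ≈ 61.5°.
Check via Clairaut: cos φ_max = |cos φ₁| · sin C = cos(32.3°)·sin(34.3°) ≈ 0.477, again giving ≈ 61.5°.

≈ 62°N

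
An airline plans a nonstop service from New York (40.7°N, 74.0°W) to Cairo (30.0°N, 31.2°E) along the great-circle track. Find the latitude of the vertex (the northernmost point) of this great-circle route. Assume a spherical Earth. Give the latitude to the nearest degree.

≈ 50°N

The great circle lies in the plane with unit normal n̂ = (p₁ × p₂)/|p₁ × p₂|.
Here n̂_z ≈ +0.641; the vertex latitude is φ_max = arccos|n̂_z| ≈ 50.1°.
Check via Clairaut: cos φ_max = |cos φ₁| · sin C = cos(40.7°)·sin(57.8°) ≈ 0.641, again giving ≈ 50.1°.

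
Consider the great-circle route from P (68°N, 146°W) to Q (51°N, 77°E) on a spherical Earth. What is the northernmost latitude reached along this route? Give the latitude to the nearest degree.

≈ 79°N

The great circle lies in the plane with unit normal n̂ = (p₁ × p₂)/|p₁ × p₂|.
Here n̂_z ≈ -0.192; the vertex latitude is φ_max = arccos|n̂_z| ≈ 78.9°.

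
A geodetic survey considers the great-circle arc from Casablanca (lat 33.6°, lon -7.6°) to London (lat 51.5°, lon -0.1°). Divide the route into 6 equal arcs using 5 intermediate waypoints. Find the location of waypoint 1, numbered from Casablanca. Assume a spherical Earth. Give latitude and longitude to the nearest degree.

≈ lat 37°, lon -7°

Convert each endpoint to a unit vector on the sphere (x = cos φ cos λ, y = cos φ sin λ, z = sin φ).
The central angle between the endpoints is δ = arccos(p₁·p₂) ≈ 0.327 rad (18.7°).
Interpolate at f = 1/6 with slerp weights a = sin((1−f)δ)/sin δ ≈ 0.838, b = sin(fδ)/sin δ ≈ 0.170.
p = a·p₁ + b·p₂ ≈ (0.797, -0.092, 0.596); φ = arcsin(p_z) ≈ 36.61°, λ = atan2(p_y, p_x) ≈ -6.62°.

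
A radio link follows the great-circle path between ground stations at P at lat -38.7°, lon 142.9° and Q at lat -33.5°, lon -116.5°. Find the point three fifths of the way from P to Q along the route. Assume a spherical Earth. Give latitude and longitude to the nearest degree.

Convert each endpoint to a unit vector on the sphere (x = cos φ cos λ, y = cos φ sin λ, z = sin φ).
The central angle between the endpoints is δ = arccos(p₁·p₂) ≈ 1.343 rad (77.0°).
Interpolate at f = 3/5 with slerp weights a = sin((1−f)δ)/sin δ ≈ 0.525, b = sin(fδ)/sin δ ≈ 0.741.
p = a·p₁ + b·p₂ ≈ (-0.603, -0.305, -0.737); φ = arcsin(p_z) ≈ -47.50°, λ = atan2(p_y, p_x) ≈ -153.13°.

≈ lat -48°, lon -153°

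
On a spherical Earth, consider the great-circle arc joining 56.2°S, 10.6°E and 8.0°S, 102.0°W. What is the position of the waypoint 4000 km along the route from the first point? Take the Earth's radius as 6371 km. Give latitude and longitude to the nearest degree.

Convert each endpoint to a unit vector on the sphere (x = cos φ cos λ, y = cos φ sin λ, z = sin φ).
The central angle between the endpoints is δ = arccos(p₁·p₂) ≈ 1.667 rad (95.5°). The total great-circle distance is δ·R ≈ 1.667 × 6371 ≈ 10620 km, so the target fraction is f = 4000/10620 ≈ 0.377.
Interpolate at f ≈ 0.377 with slerp weights a = sin((1−f)δ)/sin δ ≈ 0.866, b = sin(fδ)/sin δ ≈ 0.590.
p = a·p₁ + b·p₂ ≈ (0.352, -0.483, -0.802); φ = arcsin(p_z) ≈ -53.30°, λ = atan2(p_y, p_x) ≈ -53.91°.

≈ 53°S, 54°W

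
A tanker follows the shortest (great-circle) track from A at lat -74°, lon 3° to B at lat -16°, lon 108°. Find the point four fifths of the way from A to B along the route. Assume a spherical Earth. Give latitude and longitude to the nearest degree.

≈ lat -31°, lon 103°

Convert each endpoint to a unit vector on the sphere (x = cos φ cos λ, y = cos φ sin λ, z = sin φ).
The central angle between the endpoints is δ = arccos(p₁·p₂) ≈ 1.373 rad (78.7°).
Interpolate at f = 4/5 with slerp weights a = sin((1−f)δ)/sin δ ≈ 0.277, b = sin(fδ)/sin δ ≈ 0.908.
p = a·p₁ + b·p₂ ≈ (-0.194, 0.834, -0.516); φ = arcsin(p_z) ≈ -31.08°, λ = atan2(p_y, p_x) ≈ 103.07°.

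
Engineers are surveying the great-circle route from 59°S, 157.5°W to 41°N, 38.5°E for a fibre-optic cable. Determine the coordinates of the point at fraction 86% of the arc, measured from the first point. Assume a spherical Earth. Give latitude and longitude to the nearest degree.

≈ 20°N, 48°E

The haversine formula gives a central angle δ ≈ 2.782 rad (159.4°) between the endpoints.
Interpolate at f = 0.86 with slerp weights a = sin((1−f)δ)/sin δ ≈ 1.079, b = sin(fδ)/sin δ ≈ 1.935.
p = a·p₁ + b·p₂ ≈ (0.629, 0.696, 0.345); φ = arcsin(p_z) ≈ 20.16°, λ = atan2(p_y, p_x) ≈ 47.89°.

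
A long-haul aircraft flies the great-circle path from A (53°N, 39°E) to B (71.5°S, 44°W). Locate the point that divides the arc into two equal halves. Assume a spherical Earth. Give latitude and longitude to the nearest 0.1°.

≈ (11.8°S, 12.8°E)

Write both endpoints as unit vectors p₁, p₂ with components (cos φ cos λ, cos φ sin λ, sin φ).
The central angle between the endpoints is δ = arccos(p₁·p₂) ≈ 2.395 rad (137.2°).
Interpolate at f = 1/2 with slerp weights a = sin((1−f)δ)/sin δ ≈ 1.371, b = sin(fδ)/sin δ ≈ 1.371.
p = a·p₁ + b·p₂ ≈ (0.954, 0.217, -0.205); φ = arcsin(p_z) ≈ -11.84°, λ = atan2(p_y, p_x) ≈ 12.82°.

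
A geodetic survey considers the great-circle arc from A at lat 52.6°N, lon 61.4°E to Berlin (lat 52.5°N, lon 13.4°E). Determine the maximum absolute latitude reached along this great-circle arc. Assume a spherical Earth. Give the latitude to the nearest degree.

The great circle lies in the plane with unit normal n̂ = (p₁ × p₂)/|p₁ × p₂|.
Here n̂_z ≈ -0.573; the vertex latitude is φ_max = arccos|n̂_z| ≈ 55.0°.
Check via Clairaut: cos φ_max = |cos φ₁| · sin C = cos(52.6°)·sin(70.7°) ≈ 0.573, again giving ≈ 55.0°.

≈ 55°N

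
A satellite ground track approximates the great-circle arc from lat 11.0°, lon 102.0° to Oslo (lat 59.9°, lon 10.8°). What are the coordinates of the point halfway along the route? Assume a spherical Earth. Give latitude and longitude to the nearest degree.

≈ lat 44°, lon 75°

Write both endpoints as unit vectors p₁, p₂ with components (cos φ cos λ, cos φ sin λ, sin φ).
The central angle between the endpoints is δ = arccos(p₁·p₂) ≈ 1.415 rad (81.1°).
Interpolate at f = 1/2 with slerp weights a = sin((1−f)δ)/sin δ ≈ 0.658, b = sin(fδ)/sin δ ≈ 0.658.
p = a·p₁ + b·p₂ ≈ (0.190, 0.694, 0.695); φ = arcsin(p_z) ≈ 44.01°, λ = atan2(p_y, p_x) ≈ 74.69°.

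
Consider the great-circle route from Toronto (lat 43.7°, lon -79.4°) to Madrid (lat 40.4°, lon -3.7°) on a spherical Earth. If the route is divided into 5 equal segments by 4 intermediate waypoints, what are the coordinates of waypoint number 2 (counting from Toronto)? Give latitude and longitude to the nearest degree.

≈ lat 49°, lon -49°

From cos δ = sin φ₁ sin φ₂ + cos φ₁ cos φ₂ cos Δλ, the central angle is δ ≈ 0.947 rad (54.3°).
Interpolate at f = 2/5 with slerp weights a = sin((1−f)δ)/sin δ ≈ 0.663, b = sin(fδ)/sin δ ≈ 0.456.
p = a·p₁ + b·p₂ ≈ (0.434, -0.494, 0.753); φ = arcsin(p_z) ≈ 48.89°, λ = atan2(p_y, p_x) ≈ -48.64°.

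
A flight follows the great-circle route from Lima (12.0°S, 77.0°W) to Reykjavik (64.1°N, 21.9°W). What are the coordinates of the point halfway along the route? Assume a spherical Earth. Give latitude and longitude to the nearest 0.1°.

≈ (28.4°N, 60.7°W)

Convert each endpoint to a unit vector on the sphere (x = cos φ cos λ, y = cos φ sin λ, z = sin φ).
The central angle between the endpoints is δ = arccos(p₁·p₂) ≈ 1.513 rad (86.7°).
Interpolate at f = 1/2 with slerp weights a = sin((1−f)δ)/sin δ ≈ 0.688, b = sin(fδ)/sin δ ≈ 0.688.
p = a·p₁ + b·p₂ ≈ (0.430, -0.767, 0.476); φ = arcsin(p_z) ≈ 28.40°, λ = atan2(p_y, p_x) ≈ -60.74°.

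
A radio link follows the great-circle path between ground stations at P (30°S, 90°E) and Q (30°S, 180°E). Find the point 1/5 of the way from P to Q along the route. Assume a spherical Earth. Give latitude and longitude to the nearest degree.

≈ (36°S, 107°E)

Convert each endpoint to a unit vector on the sphere (x = cos φ cos λ, y = cos φ sin λ, z = sin φ).
The central angle between the endpoints is δ = arccos(p₁·p₂) ≈ 1.318 rad (75.5°).
Interpolate at f = 1/5 with slerp weights a = sin((1−f)δ)/sin δ ≈ 0.898, b = sin(fδ)/sin δ ≈ 0.269.
p = a·p₁ + b·p₂ ≈ (-0.233, 0.778, -0.584); φ = arcsin(p_z) ≈ -35.71°, λ = atan2(p_y, p_x) ≈ 106.68°.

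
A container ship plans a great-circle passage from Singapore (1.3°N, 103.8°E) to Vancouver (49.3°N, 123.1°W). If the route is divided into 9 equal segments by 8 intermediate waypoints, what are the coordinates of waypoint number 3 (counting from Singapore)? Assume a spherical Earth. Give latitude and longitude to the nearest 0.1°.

≈ 33.1°N, 126.8°E

Convert each endpoint to a unit vector on the sphere (x = cos φ cos λ, y = cos φ sin λ, z = sin φ).
The central angle between the endpoints is δ = arccos(p₁·p₂) ≈ 2.013 rad (115.4°).
Interpolate at f = 3/9 with slerp weights a = sin((1−f)δ)/sin δ ≈ 1.078, b = sin(fδ)/sin δ ≈ 0.688.
p = a·p₁ + b·p₂ ≈ (-0.502, 0.671, 0.546); φ = arcsin(p_z) ≈ 33.10°, λ = atan2(p_y, p_x) ≈ 126.83°.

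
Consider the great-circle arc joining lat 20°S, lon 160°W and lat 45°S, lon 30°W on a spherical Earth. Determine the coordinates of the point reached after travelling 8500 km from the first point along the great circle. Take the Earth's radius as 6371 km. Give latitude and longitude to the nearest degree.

≈ lat 57°S, lon 64°W

Write both endpoints as unit vectors p₁, p₂ with components (cos φ cos λ, cos φ sin λ, sin φ).
The central angle between the endpoints is δ = arccos(p₁·p₂) ≈ 1.757 rad (100.7°). The total great-circle distance is δ·R ≈ 1.757 × 6371 ≈ 11195 km, so the target fraction is f = 8500/11195 ≈ 0.759.
Interpolate at f ≈ 0.759 with slerp weights a = sin((1−f)δ)/sin δ ≈ 0.418, b = sin(fδ)/sin δ ≈ 0.989.
p = a·p₁ + b·p₂ ≈ (0.237, -0.484, -0.842); φ = arcsin(p_z) ≈ -57.39°, λ = atan2(p_y, p_x) ≈ -63.91°.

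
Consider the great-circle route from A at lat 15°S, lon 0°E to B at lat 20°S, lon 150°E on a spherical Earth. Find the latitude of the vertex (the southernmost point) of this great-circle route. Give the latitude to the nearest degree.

≈ 51°S

The great circle lies in the plane with unit normal n̂ = (p₁ × p₂)/|p₁ × p₂|.
Here n̂_z ≈ +0.633; the vertex latitude is φ_max = arccos|n̂_z| ≈ 50.7°.
Check via Clairaut: cos φ_max = |cos φ₁| · sin C = cos(15.0°)·sin(139.0°) ≈ 0.633, again giving ≈ 50.7°.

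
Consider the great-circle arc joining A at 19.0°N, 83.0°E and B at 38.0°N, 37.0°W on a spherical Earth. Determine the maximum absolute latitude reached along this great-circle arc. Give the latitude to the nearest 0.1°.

≈ 49.1°N

The great circle lies in the plane with unit normal n̂ = (p₁ × p₂)/|p₁ × p₂|.
Here n̂_z ≈ -0.655; the vertex latitude is φ_max = arccos|n̂_z| ≈ 49.1°.
Check via Clairaut: cos φ_max = |cos φ₁| · sin C = cos(19.0°)·sin(43.9°) ≈ 0.655, again giving ≈ 49.1°.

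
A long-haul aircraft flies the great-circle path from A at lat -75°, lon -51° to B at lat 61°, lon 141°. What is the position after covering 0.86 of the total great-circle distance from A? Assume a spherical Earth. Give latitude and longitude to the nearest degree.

Write both endpoints as unit vectors p₁, p₂ with components (cos φ cos λ, cos φ sin λ, sin φ).
The central angle between the endpoints is δ = arccos(p₁·p₂) ≈ 2.886 rad (165.4°).
Interpolate at f = 0.86 with slerp weights a = sin((1−f)δ)/sin δ ≈ 1.556, b = sin(fδ)/sin δ ≈ 2.425.
p = a·p₁ + b·p₂ ≈ (-0.660, 0.427, 0.618); φ = arcsin(p_z) ≈ 38.17°, λ = atan2(p_y, p_x) ≈ 147.11°.

≈ lat 38°, lon 147°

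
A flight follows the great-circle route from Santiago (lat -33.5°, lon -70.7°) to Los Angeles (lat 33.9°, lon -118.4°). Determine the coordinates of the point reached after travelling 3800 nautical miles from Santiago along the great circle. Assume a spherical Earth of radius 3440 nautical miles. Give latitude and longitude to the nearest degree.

Convert each endpoint to a unit vector on the sphere (x = cos φ cos λ, y = cos φ sin λ, z = sin φ).
The central angle between the endpoints is δ = arccos(p₁·p₂) ≈ 1.412 rad (80.9°). The total great-circle distance is δ·R ≈ 1.412 × 3440 ≈ 4858 nmi, so the target fraction is f = 3800/4858 ≈ 0.782.
Interpolate at f ≈ 0.782 with slerp weights a = sin((1−f)δ)/sin δ ≈ 0.307, b = sin(fδ)/sin δ ≈ 0.905.
p = a·p₁ + b·p₂ ≈ (-0.273, -0.902, 0.335); φ = arcsin(p_z) ≈ 19.60°, λ = atan2(p_y, p_x) ≈ -106.82°.

≈ lat 20°, lon -107°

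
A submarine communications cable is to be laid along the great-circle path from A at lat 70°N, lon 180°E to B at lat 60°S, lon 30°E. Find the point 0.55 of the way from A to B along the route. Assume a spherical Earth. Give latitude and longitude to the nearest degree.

The haversine formula gives a central angle δ ≈ 2.865 rad (164.1°) between the endpoints.
Interpolate at f = 0.55 with slerp weights a = sin((1−f)δ)/sin δ ≈ 3.513, b = sin(fδ)/sin δ ≈ 3.657.
p = a·p₁ + b·p₂ ≈ (0.382, 0.914, 0.134); φ = arcsin(p_z) ≈ 7.70°, λ = atan2(p_y, p_x) ≈ 67.32°.

≈ lat 8°N, lon 67°E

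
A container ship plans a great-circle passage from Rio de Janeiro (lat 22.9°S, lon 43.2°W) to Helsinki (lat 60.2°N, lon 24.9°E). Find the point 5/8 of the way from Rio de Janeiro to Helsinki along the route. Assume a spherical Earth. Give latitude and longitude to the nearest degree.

≈ lat 33°N, lon 14°W

Convert each endpoint to a unit vector on the sphere (x = cos φ cos λ, y = cos φ sin λ, z = sin φ).
The central angle between the endpoints is δ = arccos(p₁·p₂) ≈ 1.738 rad (99.6°).
Interpolate at f = 5/8 with slerp weights a = sin((1−f)δ)/sin δ ≈ 0.615, b = sin(fδ)/sin δ ≈ 0.898.
p = a·p₁ + b·p₂ ≈ (0.818, -0.200, 0.539); φ = arcsin(p_z) ≈ 32.65°, λ = atan2(p_y, p_x) ≈ -13.76°.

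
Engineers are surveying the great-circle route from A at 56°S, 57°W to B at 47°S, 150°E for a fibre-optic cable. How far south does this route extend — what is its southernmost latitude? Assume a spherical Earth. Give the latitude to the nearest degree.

≈ 80°S

The great circle lies in the plane with unit normal n̂ = (p₁ × p₂)/|p₁ × p₂|.
Here n̂_z ≈ -0.180; the vertex latitude is φ_max = arccos|n̂_z| ≈ 79.7°.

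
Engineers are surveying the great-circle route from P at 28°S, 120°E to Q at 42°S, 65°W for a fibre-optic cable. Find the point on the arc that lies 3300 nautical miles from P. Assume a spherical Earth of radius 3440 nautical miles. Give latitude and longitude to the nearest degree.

Convert each endpoint to a unit vector on the sphere (x = cos φ cos λ, y = cos φ sin λ, z = sin φ).
The central angle between the endpoints is δ = arccos(p₁·p₂) ≈ 1.917 rad (109.8°). The total great-circle distance is δ·R ≈ 1.917 × 3440 ≈ 6595 nmi, so the target fraction is f = 3300/6595 ≈ 0.500.
Interpolate at f ≈ 0.500 with slerp weights a = sin((1−f)δ)/sin δ ≈ 0.870, b = sin(fδ)/sin δ ≈ 0.871.
p = a·p₁ + b·p₂ ≈ (-0.111, 0.079, -0.991); φ = arcsin(p_z) ≈ -82.20°, λ = atan2(p_y, p_x) ≈ 144.55°.

≈ 82°S, 145°E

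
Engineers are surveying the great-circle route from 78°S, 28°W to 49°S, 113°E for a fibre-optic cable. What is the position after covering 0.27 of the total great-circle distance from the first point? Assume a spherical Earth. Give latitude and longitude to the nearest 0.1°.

The haversine formula gives a central angle δ ≈ 0.886 rad (50.8°) between the endpoints.
Interpolate at f = 0.27 with slerp weights a = sin((1−f)δ)/sin δ ≈ 0.778, b = sin(fδ)/sin δ ≈ 0.306.
p = a·p₁ + b·p₂ ≈ (0.064, 0.109, -0.992); φ = arcsin(p_z) ≈ -82.74°, λ = atan2(p_y, p_x) ≈ 59.38°.

≈ 82.7°S, 59.4°E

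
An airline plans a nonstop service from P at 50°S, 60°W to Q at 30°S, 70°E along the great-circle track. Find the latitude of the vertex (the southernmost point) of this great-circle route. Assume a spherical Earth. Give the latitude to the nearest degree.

≈ 65°S

The great circle lies in the plane with unit normal n̂ = (p₁ × p₂)/|p₁ × p₂|.
Here n̂_z ≈ +0.427; the vertex latitude is φ_max = arccos|n̂_z| ≈ 64.7°.
Check via Clairaut: cos φ_max = |cos φ₁| · sin C = cos(50.0°)·sin(138.4°) ≈ 0.427, again giving ≈ 64.7°.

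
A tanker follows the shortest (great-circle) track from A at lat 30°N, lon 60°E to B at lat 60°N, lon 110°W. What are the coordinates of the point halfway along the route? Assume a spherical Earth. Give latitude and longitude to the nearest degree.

From cos δ = sin φ₁ sin φ₂ + cos φ₁ cos φ₂ cos Δλ, the central angle is δ ≈ 1.564 rad (89.6°).
Interpolate at f = 1/2 with slerp weights a = sin((1−f)δ)/sin δ ≈ 0.705, b = sin(fδ)/sin δ ≈ 0.705.
p = a·p₁ + b·p₂ ≈ (0.185, 0.197, 0.963); φ = arcsin(p_z) ≈ 74.32°, λ = atan2(p_y, p_x) ≈ 46.92°.

≈ lat 74°N, lon 47°E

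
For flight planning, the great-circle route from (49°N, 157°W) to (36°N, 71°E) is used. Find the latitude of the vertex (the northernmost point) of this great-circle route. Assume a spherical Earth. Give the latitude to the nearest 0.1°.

The great circle lies in the plane with unit normal n̂ = (p₁ × p₂)/|p₁ × p₂|.
Here n̂_z ≈ -0.396; the vertex latitude is φ_max = arccos|n̂_z| ≈ 66.7°.

≈ 66.7°N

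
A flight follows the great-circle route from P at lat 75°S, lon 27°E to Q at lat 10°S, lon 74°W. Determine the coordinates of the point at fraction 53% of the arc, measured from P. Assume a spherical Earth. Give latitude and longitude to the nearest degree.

Write both endpoints as unit vectors p₁, p₂ with components (cos φ cos λ, cos φ sin λ, sin φ).
The central angle between the endpoints is δ = arccos(p₁·p₂) ≈ 1.451 rad (83.2°).
Interpolate at f = 0.53 with slerp weights a = sin((1−f)δ)/sin δ ≈ 0.635, b = sin(fδ)/sin δ ≈ 0.701.
p = a·p₁ + b·p₂ ≈ (0.337, -0.589, -0.735); φ = arcsin(p_z) ≈ -47.31°, λ = atan2(p_y, p_x) ≈ -60.24°.

≈ lat 47°S, lon 60°W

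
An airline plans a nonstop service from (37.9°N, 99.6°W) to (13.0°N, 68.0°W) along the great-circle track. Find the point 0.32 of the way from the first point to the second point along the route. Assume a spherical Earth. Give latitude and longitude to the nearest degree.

From cos δ = sin φ₁ sin φ₂ + cos φ₁ cos φ₂ cos Δλ, the central angle is δ ≈ 0.655 rad (37.5°).
Interpolate at f = 0.32 with slerp weights a = sin((1−f)δ)/sin δ ≈ 0.707, b = sin(fδ)/sin δ ≈ 0.342.
p = a·p₁ + b·p₂ ≈ (0.032, -0.859, 0.511); φ = arcsin(p_z) ≈ 30.75°, λ = atan2(p_y, p_x) ≈ -87.89°.

≈ (31°N, 88°W)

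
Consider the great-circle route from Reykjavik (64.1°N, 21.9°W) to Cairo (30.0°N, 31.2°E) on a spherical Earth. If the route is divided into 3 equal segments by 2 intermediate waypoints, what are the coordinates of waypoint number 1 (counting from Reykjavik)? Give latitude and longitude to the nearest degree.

≈ 56°N, 5°E

Convert each endpoint to a unit vector on the sphere (x = cos φ cos λ, y = cos φ sin λ, z = sin φ).
The central angle between the endpoints is δ = arccos(p₁·p₂) ≈ 0.827 rad (47.4°).
Interpolate at f = 1/3 with slerp weights a = sin((1−f)δ)/sin δ ≈ 0.712, b = sin(fδ)/sin δ ≈ 0.370.
p = a·p₁ + b·p₂ ≈ (0.562, 0.050, 0.825); φ = arcsin(p_z) ≈ 55.62°, λ = atan2(p_y, p_x) ≈ 5.08°.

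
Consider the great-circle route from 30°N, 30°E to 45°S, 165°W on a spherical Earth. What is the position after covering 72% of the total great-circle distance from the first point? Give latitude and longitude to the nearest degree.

≈ 60°S, 121°E

Convert each endpoint to a unit vector on the sphere (x = cos φ cos λ, y = cos φ sin λ, z = sin φ).
The central angle between the endpoints is δ = arccos(p₁·p₂) ≈ 2.809 rad (160.9°).
Interpolate at f = 0.72 with slerp weights a = sin((1−f)δ)/sin δ ≈ 2.165, b = sin(fδ)/sin δ ≈ 2.753.
p = a·p₁ + b·p₂ ≈ (-0.256, 0.434, -0.864); φ = arcsin(p_z) ≈ -59.75°, λ = atan2(p_y, p_x) ≈ 120.56°.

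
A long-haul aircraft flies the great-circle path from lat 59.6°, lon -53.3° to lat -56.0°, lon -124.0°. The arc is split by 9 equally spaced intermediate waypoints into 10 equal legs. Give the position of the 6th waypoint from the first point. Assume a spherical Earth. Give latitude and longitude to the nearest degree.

Convert each endpoint to a unit vector on the sphere (x = cos φ cos λ, y = cos φ sin λ, z = sin φ).
The central angle between the endpoints is δ = arccos(p₁·p₂) ≈ 2.241 rad (128.4°).
Interpolate at f = 6/10 with slerp weights a = sin((1−f)δ)/sin δ ≈ 0.997, b = sin(fδ)/sin δ ≈ 1.244.
p = a·p₁ + b·p₂ ≈ (-0.087, -0.981, -0.171); φ = arcsin(p_z) ≈ -9.86°, λ = atan2(p_y, p_x) ≈ -95.09°.

≈ lat -10°, lon -95°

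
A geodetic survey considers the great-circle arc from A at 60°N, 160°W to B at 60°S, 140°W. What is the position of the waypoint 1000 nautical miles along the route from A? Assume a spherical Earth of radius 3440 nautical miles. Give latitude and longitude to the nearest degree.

≈ 44°N, 155°W

The haversine formula gives a central angle δ ≈ 2.112 rad (121.0°) between the endpoints. The total great-circle distance is δ·R ≈ 2.112 × 3440 ≈ 7265 nmi, so the target fraction is f = 1000/7265 ≈ 0.138.
Interpolate at f ≈ 0.138 with slerp weights a = sin((1−f)δ)/sin δ ≈ 1.130, b = sin(fδ)/sin δ ≈ 0.334.
p = a·p₁ + b·p₂ ≈ (-0.659, -0.301, 0.689); φ = arcsin(p_z) ≈ 43.57°, λ = atan2(p_y, p_x) ≈ -155.47°.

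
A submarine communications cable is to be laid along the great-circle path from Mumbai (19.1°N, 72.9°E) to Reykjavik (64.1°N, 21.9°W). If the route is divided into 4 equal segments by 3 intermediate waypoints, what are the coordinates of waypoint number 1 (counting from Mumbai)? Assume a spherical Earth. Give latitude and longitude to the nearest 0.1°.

≈ (35.5°N, 62.7°E)

Write both endpoints as unit vectors p₁, p₂ with components (cos φ cos λ, cos φ sin λ, sin φ).
The central angle between the endpoints is δ = arccos(p₁·p₂) ≈ 1.308 rad (74.9°).
Interpolate at f = 1/4 with slerp weights a = sin((1−f)δ)/sin δ ≈ 0.861, b = sin(fδ)/sin δ ≈ 0.333.
p = a·p₁ + b·p₂ ≈ (0.374, 0.723, 0.581); φ = arcsin(p_z) ≈ 35.51°, λ = atan2(p_y, p_x) ≈ 62.66°.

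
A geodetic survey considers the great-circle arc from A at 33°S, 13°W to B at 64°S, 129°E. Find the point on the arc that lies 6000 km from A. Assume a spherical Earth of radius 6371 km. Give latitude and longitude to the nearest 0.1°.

≈ 76.5°S, 59.5°E

The haversine formula gives a central angle δ ≈ 1.370 rad (78.5°) between the endpoints. The total great-circle distance is δ·R ≈ 1.370 × 6371 ≈ 8726 km, so the target fraction is f = 6000/8726 ≈ 0.688.
Interpolate at f ≈ 0.688 with slerp weights a = sin((1−f)δ)/sin δ ≈ 0.423, b = sin(fδ)/sin δ ≈ 0.825.
p = a·p₁ + b·p₂ ≈ (0.118, 0.201, -0.972); φ = arcsin(p_z) ≈ -76.50°, λ = atan2(p_y, p_x) ≈ 59.53°.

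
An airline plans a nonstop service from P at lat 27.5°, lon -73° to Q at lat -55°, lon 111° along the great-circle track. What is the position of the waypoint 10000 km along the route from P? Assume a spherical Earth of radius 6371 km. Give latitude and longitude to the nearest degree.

≈ lat -62°, lon -84°

From cos δ = sin φ₁ sin φ₂ + cos φ₁ cos φ₂ cos Δλ, the central angle is δ ≈ 2.659 rad (152.3°). The total great-circle distance is δ·R ≈ 2.659 × 6371 ≈ 16940 km, so the target fraction is f = 10000/16940 ≈ 0.590.
Interpolate at f ≈ 0.590 with slerp weights a = sin((1−f)δ)/sin δ ≈ 1.910, b = sin(fδ)/sin δ ≈ 2.155.
p = a·p₁ + b·p₂ ≈ (0.052, -0.466, -0.883); φ = arcsin(p_z) ≈ -62.03°, λ = atan2(p_y, p_x) ≈ -83.59°.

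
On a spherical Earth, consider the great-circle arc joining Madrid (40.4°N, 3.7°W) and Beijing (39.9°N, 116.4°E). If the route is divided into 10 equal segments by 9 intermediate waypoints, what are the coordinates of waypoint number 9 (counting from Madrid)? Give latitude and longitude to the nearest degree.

≈ 46°N, 108°E

From cos δ = sin φ₁ sin φ₂ + cos φ₁ cos φ₂ cos Δλ, the central angle is δ ≈ 1.448 rad (82.9°).
Interpolate at f = 9/10 with slerp weights a = sin((1−f)δ)/sin δ ≈ 0.145, b = sin(fδ)/sin δ ≈ 0.972.
p = a·p₁ + b·p₂ ≈ (-0.221, 0.661, 0.718); φ = arcsin(p_z) ≈ 45.85°, λ = atan2(p_y, p_x) ≈ 108.50°.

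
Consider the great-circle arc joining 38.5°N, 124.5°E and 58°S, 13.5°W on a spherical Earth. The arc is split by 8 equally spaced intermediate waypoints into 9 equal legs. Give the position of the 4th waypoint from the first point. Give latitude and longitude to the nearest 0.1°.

≈ 16.3°S, 86.8°E

Convert each endpoint to a unit vector on the sphere (x = cos φ cos λ, y = cos φ sin λ, z = sin φ).
The central angle between the endpoints is δ = arccos(p₁·p₂) ≈ 2.561 rad (146.7°).
Interpolate at f = 4/9 with slerp weights a = sin((1−f)δ)/sin δ ≈ 1.803, b = sin(fδ)/sin δ ≈ 1.655.
p = a·p₁ + b·p₂ ≈ (0.054, 0.958, -0.281); φ = arcsin(p_z) ≈ -16.33°, λ = atan2(p_y, p_x) ≈ 86.80°.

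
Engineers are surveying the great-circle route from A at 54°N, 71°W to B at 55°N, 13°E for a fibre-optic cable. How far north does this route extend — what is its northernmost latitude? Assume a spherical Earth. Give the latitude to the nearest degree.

The great circle lies in the plane with unit normal n̂ = (p₁ × p₂)/|p₁ × p₂|.
Here n̂_z ≈ +0.468; the vertex latitude is φ_max = arccos|n̂_z| ≈ 62.1°.

≈ 62°N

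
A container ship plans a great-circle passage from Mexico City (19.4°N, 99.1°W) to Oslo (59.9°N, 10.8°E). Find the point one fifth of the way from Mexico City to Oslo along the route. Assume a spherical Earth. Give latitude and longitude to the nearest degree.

≈ 34°N, 90°W

The haversine formula gives a central angle δ ≈ 1.444 rad (82.7°) between the endpoints.
Interpolate at f = 1/5 with slerp weights a = sin((1−f)δ)/sin δ ≈ 0.922, b = sin(fδ)/sin δ ≈ 0.287.
p = a·p₁ + b·p₂ ≈ (0.004, -0.832, 0.555); φ = arcsin(p_z) ≈ 33.69°, λ = atan2(p_y, p_x) ≈ -89.73°.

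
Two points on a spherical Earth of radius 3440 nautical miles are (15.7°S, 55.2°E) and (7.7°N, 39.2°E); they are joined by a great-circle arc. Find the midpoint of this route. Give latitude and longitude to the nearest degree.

Write both endpoints as unit vectors p₁, p₂ with components (cos φ cos λ, cos φ sin λ, sin φ).
The central angle between the endpoints is δ = arccos(p₁·p₂) ≈ 0.493 rad (28.3°).
Interpolate at f = 1/2 with slerp weights a = sin((1−f)δ)/sin δ ≈ 0.516, b = sin(fδ)/sin δ ≈ 0.516.
p = a·p₁ + b·p₂ ≈ (0.679, 0.731, -0.070); φ = arcsin(p_z) ≈ -4.04°, λ = atan2(p_y, p_x) ≈ 47.08°.

≈ (4°S, 47°E)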